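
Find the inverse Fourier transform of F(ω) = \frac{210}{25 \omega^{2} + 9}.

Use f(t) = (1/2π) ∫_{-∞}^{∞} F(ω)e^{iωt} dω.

f(t) = 7 e^{- \frac{3 \left|{t}\right|}{5}}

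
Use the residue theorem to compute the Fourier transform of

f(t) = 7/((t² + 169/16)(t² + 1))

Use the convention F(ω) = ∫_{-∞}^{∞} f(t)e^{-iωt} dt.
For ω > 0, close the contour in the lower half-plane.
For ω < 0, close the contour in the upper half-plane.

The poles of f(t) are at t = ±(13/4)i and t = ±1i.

Let g(z) = f(z)e^{-iωz}; for large |z| the factor e^{-iωz} decays in the lower half-plane when ω > 0 and in the upper half-plane when ω < 0.

Case ω > 0 (lower half-plane, clockwise contour ⇒ F(ω) = -2πi·ΣRes):
  Res_{z = - \frac{13 i}{4}} g(z) = - \frac{224 i e^{- \frac{13 \omega}{4}}}{1989}
  Res_{z = - i} g(z) = \frac{56 i e^{- \omega}}{153}
  F(ω) = -2πi·ΣRes = \frac{112 \pi e^{- \omega}}{153} - \frac{448 \pi e^{- \frac{13 \omega}{4}}}{1989}

Case ω < 0 (upper half-plane, counterclockwise contour ⇒ F(ω) = +2πi·ΣRes):
  Res_{z = \frac{13 i}{4}} g(z) = \frac{224 i e^{\frac{13 \omega}{4}}}{1989}
  Res_{z = i} g(z) = - \frac{56 i e^{\omega}}{153}
  F(ω) = 2πi·ΣRes = \frac{112 \pi \left(- 4 e^{\frac{13 \omega}{4}} + 13 e^{\omega}\right)}{1989}

Both cases combine into a single formula in |ω|:

F(ω) = \frac{112 \pi e^{- \left|{\omega}\right|}}{153} - \frac{448 \pi e^{- \frac{13 \left|{\omega}\right|}{4}}}{1989}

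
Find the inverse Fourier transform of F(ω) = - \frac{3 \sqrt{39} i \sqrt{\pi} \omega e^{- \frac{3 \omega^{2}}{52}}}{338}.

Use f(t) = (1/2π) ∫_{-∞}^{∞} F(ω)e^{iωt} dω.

f(t) = t e^{- \frac{13 t^{2}}{3}}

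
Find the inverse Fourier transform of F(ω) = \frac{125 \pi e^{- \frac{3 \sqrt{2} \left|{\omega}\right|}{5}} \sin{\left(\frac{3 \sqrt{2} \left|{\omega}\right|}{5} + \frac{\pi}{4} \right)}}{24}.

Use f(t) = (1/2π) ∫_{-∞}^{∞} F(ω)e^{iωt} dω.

f(t) = \frac{9}{t^{4} + \frac{1296}{625}}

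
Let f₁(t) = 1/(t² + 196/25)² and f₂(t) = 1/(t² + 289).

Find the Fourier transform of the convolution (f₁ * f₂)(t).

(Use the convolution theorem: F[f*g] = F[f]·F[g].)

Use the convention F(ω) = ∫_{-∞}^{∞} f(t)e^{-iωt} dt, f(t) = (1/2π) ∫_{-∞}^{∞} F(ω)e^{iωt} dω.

F[f₁*f₂](ω) = \frac{25 \pi^{2} \left(14 \left|{\omega}\right| + 5\right) e^{- \frac{99 \left|{\omega}\right|}{5}}}{93296}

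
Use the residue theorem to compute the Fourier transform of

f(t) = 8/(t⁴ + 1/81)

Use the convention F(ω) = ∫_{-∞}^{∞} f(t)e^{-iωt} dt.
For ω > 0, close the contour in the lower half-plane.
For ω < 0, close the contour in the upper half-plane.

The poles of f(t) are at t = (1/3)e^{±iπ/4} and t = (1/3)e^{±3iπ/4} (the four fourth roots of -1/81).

Let g(z) = f(z)e^{-iωz}; for large |z| the factor e^{-iωz} decays in the lower half-plane when ω > 0 and in the upper half-plane when ω < 0.

Case ω > 0 (lower half-plane, clockwise contour ⇒ F(ω) = -2πi·ΣRes):
  Res_{z = - \frac{\sqrt{2}}{6} - \frac{\sqrt{2} i}{6}} g(z) = \sqrt{2} \left(27 + 27 i\right) e^{\frac{\sqrt{2} \omega \left(-1 + i\right)}{6}}
  Res_{z = \frac{\sqrt{2}}{6} - \frac{\sqrt{2} i}{6}} g(z) = \sqrt{2} \left(-27 + 27 i\right) e^{- \frac{\sqrt{2} \omega \left(1 + i\right)}{6}}
  F(ω) = -2πi·ΣRes = 54 \sqrt{2} \pi \left(\left(1 - i\right) e^{\frac{\sqrt{2} i \omega}{3}} + 1 + i\right) e^{- \frac{\sqrt{2} \omega \left(1 + i\right)}{6}} = 216 \pi e^{- \frac{\sqrt{2} \omega}{6}} \sin{\left(\frac{\sqrt{2} \omega}{6} + \frac{\pi}{4} \right)}

Case ω < 0 (upper half-plane, counterclockwise contour ⇒ F(ω) = +2πi·ΣRes):
  Res_{z = \frac{\sqrt{2}}{6} + \frac{\sqrt{2} i}{6}} g(z) = \sqrt{2} \left(-27 - 27 i\right) e^{\frac{\sqrt{2} \omega \left(1 - i\right)}{6}}
  Res_{z = - \frac{\sqrt{2}}{6} + \frac{\sqrt{2} i}{6}} g(z) = \sqrt{2} \left(27 - 27 i\right) e^{\frac{\sqrt{2} \omega \left(1 + i\right)}{6}}
  F(ω) = 2πi·ΣRes = - 54 \sqrt{2} i \pi \left(\left(1 + i\right) e^{\frac{\sqrt{2} \omega \left(1 - i\right)}{6}} - \left(1 - i\right) e^{\frac{\sqrt{2} \omega \left(1 + i\right)}{6}}\right) = 216 \pi e^{\frac{\sqrt{2} \omega}{6}} \cos{\left(\frac{\sqrt{2} \omega}{6} + \frac{\pi}{4} \right)}

Both cases combine into a single formula in |ω|:

F(ω) = 216 \pi e^{- \frac{\sqrt{2} \left|{\omega}\right|}{6}} \sin{\left(\frac{\sqrt{2} \left|{\omega}\right|}{6} + \frac{\pi}{4} \right)}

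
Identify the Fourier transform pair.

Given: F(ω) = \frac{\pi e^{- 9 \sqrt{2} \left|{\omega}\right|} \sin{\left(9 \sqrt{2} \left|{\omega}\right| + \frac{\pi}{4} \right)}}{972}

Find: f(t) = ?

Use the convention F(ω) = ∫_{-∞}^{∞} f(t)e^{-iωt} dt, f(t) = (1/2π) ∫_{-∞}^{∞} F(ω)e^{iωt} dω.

f(t) = \frac{6}{t^{4} + 104976}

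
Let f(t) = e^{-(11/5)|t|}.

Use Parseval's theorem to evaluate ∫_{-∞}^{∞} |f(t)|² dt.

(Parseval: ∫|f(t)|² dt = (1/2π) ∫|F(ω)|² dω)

∫|f(t)|² dt = \frac{5}{11}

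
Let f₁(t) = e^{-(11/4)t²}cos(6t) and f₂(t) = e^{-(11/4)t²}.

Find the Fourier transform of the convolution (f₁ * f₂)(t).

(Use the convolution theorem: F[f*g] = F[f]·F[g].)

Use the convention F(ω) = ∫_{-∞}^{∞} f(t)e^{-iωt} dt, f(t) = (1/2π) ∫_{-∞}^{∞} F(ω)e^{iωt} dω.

F[f₁*f₂](ω) = \frac{2 \pi \left(e^{\frac{24 \omega}{11}} + 1\right) e^{- \frac{2 \omega^{2}}{11} - \frac{12 \omega}{11} - \frac{36}{11}}}{11}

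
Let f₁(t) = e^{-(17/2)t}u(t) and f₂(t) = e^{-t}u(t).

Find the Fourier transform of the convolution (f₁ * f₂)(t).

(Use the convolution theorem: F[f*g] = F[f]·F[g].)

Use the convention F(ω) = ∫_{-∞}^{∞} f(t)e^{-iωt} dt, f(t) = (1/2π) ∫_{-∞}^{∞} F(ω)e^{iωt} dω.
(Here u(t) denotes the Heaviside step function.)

F[f₁*f₂](ω) = \frac{2}{\left(i \omega + 1\right) \left(2 i \omega + 17\right)}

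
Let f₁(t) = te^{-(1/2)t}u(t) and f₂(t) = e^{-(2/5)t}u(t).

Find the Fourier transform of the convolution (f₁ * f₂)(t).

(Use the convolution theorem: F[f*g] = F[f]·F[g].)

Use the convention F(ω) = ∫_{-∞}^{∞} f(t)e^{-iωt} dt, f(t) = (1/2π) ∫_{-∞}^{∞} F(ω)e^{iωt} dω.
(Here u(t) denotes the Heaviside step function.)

F[f₁*f₂](ω) = \frac{20}{\left(2 i \omega + 1\right)^{2} \left(5 i \omega + 2\right)}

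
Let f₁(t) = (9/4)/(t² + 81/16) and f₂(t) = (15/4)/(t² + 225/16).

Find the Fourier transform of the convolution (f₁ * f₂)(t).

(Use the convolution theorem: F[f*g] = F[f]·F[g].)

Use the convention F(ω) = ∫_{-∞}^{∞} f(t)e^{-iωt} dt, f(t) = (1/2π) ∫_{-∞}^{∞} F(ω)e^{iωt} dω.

F[f₁*f₂](ω) = \pi^{2} e^{- 6 \left|{\omega}\right|}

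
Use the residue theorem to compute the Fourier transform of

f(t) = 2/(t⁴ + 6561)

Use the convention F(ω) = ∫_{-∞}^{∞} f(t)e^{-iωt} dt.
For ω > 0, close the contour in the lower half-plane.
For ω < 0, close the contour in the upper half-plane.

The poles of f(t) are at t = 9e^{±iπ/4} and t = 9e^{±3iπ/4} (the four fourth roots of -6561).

Let g(z) = f(z)e^{-iωz}; for large |z| the factor e^{-iωz} decays in the lower half-plane when ω > 0 and in the upper half-plane when ω < 0.

Case ω > 0 (lower half-plane, clockwise contour ⇒ F(ω) = -2πi·ΣRes):
  Res_{z = - \frac{9 \sqrt{2}}{2} - \frac{9 \sqrt{2} i}{2}} g(z) = \frac{\sqrt{2} i \left(1 - i\right) e^{\frac{9 \sqrt{2} \omega \left(-1 + i\right)}{2}}}{2916}
  Res_{z = \frac{9 \sqrt{2}}{2} - \frac{9 \sqrt{2} i}{2}} g(z) = \frac{\sqrt{2} i \left(1 + i\right) e^{- \frac{9 \sqrt{2} \omega \left(1 + i\right)}{2}}}{2916}
  F(ω) = -2πi·ΣRes = \frac{\sqrt{2} \pi \left(1 - i\right) \left(e^{9 \sqrt{2} i \omega} + i\right) e^{- \frac{9 \sqrt{2} \omega \left(1 + i\right)}{2}}}{1458} = \frac{2 \pi e^{- \frac{9 \sqrt{2} \omega}{2}} \sin{\left(\frac{9 \sqrt{2} \omega}{2} + \frac{\pi}{4} \right)}}{729}

Case ω < 0 (upper half-plane, counterclockwise contour ⇒ F(ω) = +2πi·ΣRes):
  Res_{z = \frac{9 \sqrt{2}}{2} + \frac{9 \sqrt{2} i}{2}} g(z) = \frac{\sqrt{2} i \left(-1 + i\right) e^{\frac{9 \sqrt{2} \omega \left(1 - i\right)}{2}}}{2916}
  Res_{z = - \frac{9 \sqrt{2}}{2} + \frac{9 \sqrt{2} i}{2}} g(z) = \frac{\sqrt{2} \left(1 - i\right) e^{\frac{9 \sqrt{2} \omega \left(1 + i\right)}{2}}}{2916}
  F(ω) = 2πi·ΣRes = - \frac{\sqrt{2} i \pi \left(i \left(1 - i\right) e^{\frac{9 \sqrt{2} \omega \left(1 - i\right)}{2}} - \left(1 - i\right) e^{\frac{9 \sqrt{2} \omega \left(1 + i\right)}{2}}\right)}{1458} = \frac{2 \pi e^{\frac{9 \sqrt{2} \omega}{2}} \cos{\left(\frac{9 \sqrt{2} \omega}{2} + \frac{\pi}{4} \right)}}{729}

Both cases combine into a single formula in |ω|:

F(ω) = \frac{2 \pi e^{- \frac{9 \sqrt{2} \left|{\omega}\right|}{2}} \sin{\left(\frac{9 \sqrt{2} \left|{\omega}\right|}{2} + \frac{\pi}{4} \right)}}{729}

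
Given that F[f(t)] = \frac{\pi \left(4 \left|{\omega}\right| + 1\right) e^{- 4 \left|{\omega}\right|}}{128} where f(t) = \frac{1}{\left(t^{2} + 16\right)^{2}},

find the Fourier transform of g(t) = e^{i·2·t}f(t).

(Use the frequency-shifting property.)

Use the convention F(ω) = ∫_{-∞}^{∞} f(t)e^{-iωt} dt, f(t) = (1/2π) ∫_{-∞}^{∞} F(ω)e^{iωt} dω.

F[g](ω) = \frac{\pi \left(4 \left|{\omega - 2}\right| + 1\right) e^{- 4 \left|{\omega - 2}\right|}}{128}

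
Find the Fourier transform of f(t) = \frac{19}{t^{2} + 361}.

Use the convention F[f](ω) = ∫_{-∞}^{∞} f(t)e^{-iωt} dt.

F(ω) = \pi e^{- 19 \left|{\omega}\right|}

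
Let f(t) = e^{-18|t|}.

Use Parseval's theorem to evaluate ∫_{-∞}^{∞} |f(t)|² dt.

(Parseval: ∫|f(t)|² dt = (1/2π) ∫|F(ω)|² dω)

∫|f(t)|² dt = \frac{1}{18}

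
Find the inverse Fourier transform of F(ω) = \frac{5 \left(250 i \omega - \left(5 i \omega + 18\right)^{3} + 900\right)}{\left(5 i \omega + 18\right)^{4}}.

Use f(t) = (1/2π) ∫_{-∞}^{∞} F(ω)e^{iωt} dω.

f(t) = \left(t^{2} - 1\right) e^{- \frac{18 t}{5}} u\left(t\right)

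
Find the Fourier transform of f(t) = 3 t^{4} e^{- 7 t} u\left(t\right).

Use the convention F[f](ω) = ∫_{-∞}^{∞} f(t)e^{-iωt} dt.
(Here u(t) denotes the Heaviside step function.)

F(ω) = \frac{72}{\left(i \omega + 7\right)^{5}}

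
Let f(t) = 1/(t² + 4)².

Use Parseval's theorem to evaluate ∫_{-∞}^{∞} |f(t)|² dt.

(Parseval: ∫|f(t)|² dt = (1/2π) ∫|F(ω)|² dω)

∫|f(t)|² dt = \frac{5 \pi}{2048}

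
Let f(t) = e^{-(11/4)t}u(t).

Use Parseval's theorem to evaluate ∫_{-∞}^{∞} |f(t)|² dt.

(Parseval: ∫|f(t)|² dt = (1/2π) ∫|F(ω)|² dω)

∫|f(t)|² dt = \frac{2}{11}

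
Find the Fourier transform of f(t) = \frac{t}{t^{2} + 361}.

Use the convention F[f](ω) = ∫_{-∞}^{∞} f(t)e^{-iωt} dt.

F(ω) = - i \pi e^{- 19 \left|{\omega}\right|} \operatorname{sign}{\left(\omega \right)}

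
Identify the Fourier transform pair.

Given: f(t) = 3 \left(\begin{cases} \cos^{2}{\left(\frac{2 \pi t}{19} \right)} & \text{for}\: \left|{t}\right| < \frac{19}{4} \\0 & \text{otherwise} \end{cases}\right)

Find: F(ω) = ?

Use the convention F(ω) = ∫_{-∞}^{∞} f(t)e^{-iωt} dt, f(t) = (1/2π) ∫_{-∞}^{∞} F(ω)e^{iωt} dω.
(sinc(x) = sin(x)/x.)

F(ω) = - \frac{228 \pi^{2} \operatorname{sinc}{\left(\frac{19 \omega}{4} \right)}}{361 \omega^{2} - 16 \pi^{2}}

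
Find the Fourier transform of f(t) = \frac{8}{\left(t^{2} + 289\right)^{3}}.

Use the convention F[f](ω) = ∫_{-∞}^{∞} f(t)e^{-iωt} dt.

F(ω) = \frac{\pi \left(289 \omega^{2} + 51 \left|{\omega}\right| + 3\right) e^{- 17 \left|{\omega}\right|}}{1419857}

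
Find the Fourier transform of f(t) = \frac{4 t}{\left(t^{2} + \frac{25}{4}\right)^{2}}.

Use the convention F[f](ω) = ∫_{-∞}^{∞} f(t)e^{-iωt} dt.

F(ω) = - \frac{4 i \pi \omega e^{- \frac{5 \left|{\omega}\right|}{2}}}{5}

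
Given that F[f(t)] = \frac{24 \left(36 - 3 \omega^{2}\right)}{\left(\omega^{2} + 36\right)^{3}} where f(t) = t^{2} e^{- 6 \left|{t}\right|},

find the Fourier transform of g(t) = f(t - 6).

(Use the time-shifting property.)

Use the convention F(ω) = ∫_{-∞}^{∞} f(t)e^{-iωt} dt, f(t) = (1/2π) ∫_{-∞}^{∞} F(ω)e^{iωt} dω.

F[g](ω) = \frac{72 \left(12 - \omega^{2}\right) e^{- 6 i \omega}}{\left(\omega^{2} + 36\right)^{3}}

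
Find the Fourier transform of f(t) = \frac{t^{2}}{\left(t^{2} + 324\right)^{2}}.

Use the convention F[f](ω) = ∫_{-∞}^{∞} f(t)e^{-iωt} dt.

F(ω) = \frac{\pi \left(1 - 18 \left|{\omega}\right|\right) e^{- 18 \left|{\omega}\right|}}{36}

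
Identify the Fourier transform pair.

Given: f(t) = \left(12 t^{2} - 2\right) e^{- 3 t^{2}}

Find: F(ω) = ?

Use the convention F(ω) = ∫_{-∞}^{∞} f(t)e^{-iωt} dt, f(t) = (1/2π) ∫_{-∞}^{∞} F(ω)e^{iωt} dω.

F(ω) = - \frac{\sqrt{3} \sqrt{\pi} \omega^{2} e^{- \frac{\omega^{2}}{12}}}{9}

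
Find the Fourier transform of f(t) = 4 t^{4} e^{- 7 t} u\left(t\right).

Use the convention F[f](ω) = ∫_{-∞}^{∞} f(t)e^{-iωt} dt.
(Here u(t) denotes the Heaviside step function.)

F(ω) = \frac{96}{\left(i \omega + 7\right)^{5}}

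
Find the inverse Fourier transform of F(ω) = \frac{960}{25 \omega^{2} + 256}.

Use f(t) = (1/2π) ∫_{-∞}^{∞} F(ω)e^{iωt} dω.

f(t) = 6 e^{- \frac{16 \left|{t}\right|}{5}}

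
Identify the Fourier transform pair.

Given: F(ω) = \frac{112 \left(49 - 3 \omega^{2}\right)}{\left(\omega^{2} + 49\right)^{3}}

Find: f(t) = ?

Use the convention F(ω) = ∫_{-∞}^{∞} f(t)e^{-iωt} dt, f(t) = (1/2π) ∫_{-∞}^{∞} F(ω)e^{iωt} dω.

f(t) = 4 t^{2} e^{- 7 \left|{t}\right|}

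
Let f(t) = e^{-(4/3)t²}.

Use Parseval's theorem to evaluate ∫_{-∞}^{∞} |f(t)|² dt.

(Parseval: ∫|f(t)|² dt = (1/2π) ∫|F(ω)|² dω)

∫|f(t)|² dt = \frac{\sqrt{6} \sqrt{\pi}}{4}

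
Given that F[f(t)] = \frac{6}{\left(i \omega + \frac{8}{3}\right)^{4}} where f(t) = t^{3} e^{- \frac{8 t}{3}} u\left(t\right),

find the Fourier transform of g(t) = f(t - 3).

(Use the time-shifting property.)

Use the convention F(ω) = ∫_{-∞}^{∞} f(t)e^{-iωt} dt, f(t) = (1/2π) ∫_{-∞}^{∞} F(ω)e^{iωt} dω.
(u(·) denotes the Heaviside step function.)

F[g](ω) = \frac{486 e^{- 3 i \omega}}{\left(3 i \omega + 8\right)^{4}}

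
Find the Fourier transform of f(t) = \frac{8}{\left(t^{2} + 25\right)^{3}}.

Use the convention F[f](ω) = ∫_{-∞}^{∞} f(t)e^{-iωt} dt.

F(ω) = \frac{\pi \left(25 \omega^{2} + 15 \left|{\omega}\right| + 3\right) e^{- 5 \left|{\omega}\right|}}{3125}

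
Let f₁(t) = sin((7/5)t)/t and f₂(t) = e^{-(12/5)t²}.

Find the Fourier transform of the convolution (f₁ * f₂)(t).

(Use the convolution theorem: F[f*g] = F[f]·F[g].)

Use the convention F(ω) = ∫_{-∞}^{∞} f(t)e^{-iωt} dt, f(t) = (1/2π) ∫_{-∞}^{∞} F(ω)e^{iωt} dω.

F[f₁*f₂](ω) = \begin{cases} \frac{\sqrt{15} \pi^{\frac{3}{2}} e^{- \frac{5 \omega^{2}}{48}}}{6} & \text{for}\: \omega > - \frac{7}{5} \wedge \omega < \frac{7}{5} \\0 & \text{otherwise} \end{cases}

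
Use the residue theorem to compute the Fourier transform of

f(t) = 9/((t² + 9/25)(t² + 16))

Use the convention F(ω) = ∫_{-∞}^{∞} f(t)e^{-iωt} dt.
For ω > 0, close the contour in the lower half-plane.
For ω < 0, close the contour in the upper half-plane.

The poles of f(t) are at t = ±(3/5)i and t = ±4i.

Let g(z) = f(z)e^{-iωz}; for large |z| the factor e^{-iωz} decays in the lower half-plane when ω > 0 and in the upper half-plane when ω < 0.

Case ω > 0 (lower half-plane, clockwise contour ⇒ F(ω) = -2πi·ΣRes):
  Res_{z = - \frac{3 i}{5}} g(z) = \frac{375 i e^{- \frac{3 \omega}{5}}}{782}
  Res_{z = - 4 i} g(z) = - \frac{225 i e^{- 4 \omega}}{3128}
  F(ω) = -2πi·ΣRes = - \frac{225 \pi e^{- 4 \omega}}{1564} + \frac{375 \pi e^{- \frac{3 \omega}{5}}}{391}

Case ω < 0 (upper half-plane, counterclockwise contour ⇒ F(ω) = +2πi·ΣRes):
  Res_{z = \frac{3 i}{5}} g(z) = - \frac{375 i e^{\frac{3 \omega}{5}}}{782}
  Res_{z = 4 i} g(z) = \frac{225 i e^{4 \omega}}{3128}
  F(ω) = 2πi·ΣRes = \frac{75 \pi \left(20 e^{\frac{3 \omega}{5}} - 3 e^{4 \omega}\right)}{1564}

Both cases combine into a single formula in |ω|:

F(ω) = - \frac{225 \pi e^{- 4 \left|{\omega}\right|}}{1564} + \frac{375 \pi e^{- \frac{3 \left|{\omega}\right|}{5}}}{391}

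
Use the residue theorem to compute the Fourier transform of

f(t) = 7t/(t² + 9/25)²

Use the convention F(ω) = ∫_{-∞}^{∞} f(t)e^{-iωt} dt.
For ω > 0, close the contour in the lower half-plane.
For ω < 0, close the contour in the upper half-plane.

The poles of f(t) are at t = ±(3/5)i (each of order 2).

Let g(z) = f(z)e^{-iωz}; for large |z| the factor e^{-iωz} decays in the lower half-plane when ω > 0 and in the upper half-plane when ω < 0.

Case ω > 0 (lower half-plane, clockwise contour ⇒ F(ω) = -2πi·ΣRes):
  Res_{z = - \frac{3 i}{5}} g(z) = \frac{35 \omega e^{- \frac{3 \omega}{5}}}{12} (pole of order 2)
  F(ω) = -2πi·ΣRes = - \frac{35 i \pi \omega e^{- \frac{3 \omega}{5}}}{6}

Case ω < 0 (upper half-plane, counterclockwise contour ⇒ F(ω) = +2πi·ΣRes):
  Res_{z = \frac{3 i}{5}} g(z) = - \frac{35 \omega e^{\frac{3 \omega}{5}}}{12} (pole of order 2)
  F(ω) = 2πi·ΣRes = - \frac{35 i \pi \omega e^{\frac{3 \omega}{5}}}{6}

Both cases combine into a single formula in |ω|:

F(ω) = - \frac{35 i \pi \omega e^{- \frac{3 \left|{\omega}\right|}{5}}}{6}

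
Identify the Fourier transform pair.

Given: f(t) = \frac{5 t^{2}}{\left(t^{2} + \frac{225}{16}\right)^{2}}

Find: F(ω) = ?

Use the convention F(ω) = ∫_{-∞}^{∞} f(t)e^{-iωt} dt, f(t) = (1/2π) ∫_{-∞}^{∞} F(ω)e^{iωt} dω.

F(ω) = \frac{\pi \left(4 - 15 \left|{\omega}\right|\right) e^{- \frac{15 \left|{\omega}\right|}{4}}}{6}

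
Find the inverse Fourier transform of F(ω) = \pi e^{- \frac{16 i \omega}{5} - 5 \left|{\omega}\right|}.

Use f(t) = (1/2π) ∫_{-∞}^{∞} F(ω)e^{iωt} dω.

f(t) = \frac{5}{\left(t - \frac{16}{5}\right)^{2} + 25}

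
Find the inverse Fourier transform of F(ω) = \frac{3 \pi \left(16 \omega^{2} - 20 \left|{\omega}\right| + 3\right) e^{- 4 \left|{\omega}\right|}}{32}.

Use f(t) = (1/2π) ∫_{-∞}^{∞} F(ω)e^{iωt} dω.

f(t) = \frac{3 t^{4}}{\left(t^{2} + 16\right)^{3}}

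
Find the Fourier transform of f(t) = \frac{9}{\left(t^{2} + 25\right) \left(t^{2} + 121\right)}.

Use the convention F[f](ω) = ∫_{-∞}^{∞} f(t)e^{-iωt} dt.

F(ω) = \frac{3 \pi \left(11 e^{6 \left|{\omega}\right|} - 5\right) e^{- 11 \left|{\omega}\right|}}{1760}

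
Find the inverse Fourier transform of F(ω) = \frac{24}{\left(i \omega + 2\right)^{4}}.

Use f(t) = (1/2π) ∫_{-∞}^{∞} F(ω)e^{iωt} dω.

f(t) = 4 t^{3} e^{- 2 t} u\left(t\right)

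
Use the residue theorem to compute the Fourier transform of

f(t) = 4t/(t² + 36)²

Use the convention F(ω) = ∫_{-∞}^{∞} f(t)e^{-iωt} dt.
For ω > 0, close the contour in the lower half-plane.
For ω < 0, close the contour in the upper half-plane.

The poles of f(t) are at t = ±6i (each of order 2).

Let g(z) = f(z)e^{-iωz}; for large |z| the factor e^{-iωz} decays in the lower half-plane when ω > 0 and in the upper half-plane when ω < 0.

Case ω > 0 (lower half-plane, clockwise contour ⇒ F(ω) = -2πi·ΣRes):
  Res_{z = - 6 i} g(z) = \frac{\omega e^{- 6 \omega}}{6} (pole of order 2)
  F(ω) = -2πi·ΣRes = - \frac{i \pi \omega e^{- 6 \omega}}{3}

Case ω < 0 (upper half-plane, counterclockwise contour ⇒ F(ω) = +2πi·ΣRes):
  Res_{z = 6 i} g(z) = - \frac{\omega e^{6 \omega}}{6} (pole of order 2)
  F(ω) = 2πi·ΣRes = - \frac{i \pi \omega e^{6 \omega}}{3}

Both cases combine into a single formula in |ω|:

F(ω) = - \frac{i \pi \omega e^{- 6 \left|{\omega}\right|}}{3}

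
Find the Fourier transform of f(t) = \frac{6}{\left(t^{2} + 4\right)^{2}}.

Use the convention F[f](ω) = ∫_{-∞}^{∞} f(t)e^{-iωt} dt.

F(ω) = \frac{3 \pi \left(2 \left|{\omega}\right| + 1\right) e^{- 2 \left|{\omega}\right|}}{8}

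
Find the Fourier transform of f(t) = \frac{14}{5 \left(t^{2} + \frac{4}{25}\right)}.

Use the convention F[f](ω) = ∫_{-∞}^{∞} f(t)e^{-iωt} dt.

F(ω) = 7 \pi e^{- \frac{2 \left|{\omega}\right|}{5}}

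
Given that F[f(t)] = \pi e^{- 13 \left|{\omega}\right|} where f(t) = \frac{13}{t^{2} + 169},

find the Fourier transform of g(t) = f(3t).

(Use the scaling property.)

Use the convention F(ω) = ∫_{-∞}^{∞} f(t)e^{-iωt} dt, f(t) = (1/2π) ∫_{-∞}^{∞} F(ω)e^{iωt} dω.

F[g](ω) = \frac{\pi e^{- \frac{13 \left|{\omega}\right|}{3}}}{3}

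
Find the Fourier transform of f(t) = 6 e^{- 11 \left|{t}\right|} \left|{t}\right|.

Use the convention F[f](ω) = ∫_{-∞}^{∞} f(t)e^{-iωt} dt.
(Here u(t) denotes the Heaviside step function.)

F(ω) = \frac{12 \left(121 - \omega^{2}\right)}{\left(\omega^{2} + 121\right)^{2}}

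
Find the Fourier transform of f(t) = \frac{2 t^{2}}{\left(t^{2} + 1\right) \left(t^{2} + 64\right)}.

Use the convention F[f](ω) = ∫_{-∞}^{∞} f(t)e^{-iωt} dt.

F(ω) = \frac{2 \pi \left(8 - e^{7 \left|{\omega}\right|}\right) e^{- 8 \left|{\omega}\right|}}{63}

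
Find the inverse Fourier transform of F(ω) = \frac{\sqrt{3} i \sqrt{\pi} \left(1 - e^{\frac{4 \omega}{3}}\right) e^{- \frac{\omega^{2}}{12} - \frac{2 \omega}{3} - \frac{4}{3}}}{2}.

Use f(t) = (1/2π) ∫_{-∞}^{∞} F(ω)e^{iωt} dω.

f(t) = 3 e^{- 3 t^{2}} \sin{\left(4 t \right)}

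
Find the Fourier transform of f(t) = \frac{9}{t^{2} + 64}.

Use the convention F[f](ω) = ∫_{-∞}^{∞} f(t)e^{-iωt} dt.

F(ω) = \frac{9 \pi e^{- 8 \left|{\omega}\right|}}{8}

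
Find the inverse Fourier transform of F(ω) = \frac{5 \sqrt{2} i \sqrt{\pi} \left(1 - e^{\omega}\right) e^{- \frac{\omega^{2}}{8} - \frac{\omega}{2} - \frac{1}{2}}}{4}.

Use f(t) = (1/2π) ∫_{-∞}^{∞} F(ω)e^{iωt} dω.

f(t) = 5 e^{- 2 t^{2}} \sin{\left(2 t \right)}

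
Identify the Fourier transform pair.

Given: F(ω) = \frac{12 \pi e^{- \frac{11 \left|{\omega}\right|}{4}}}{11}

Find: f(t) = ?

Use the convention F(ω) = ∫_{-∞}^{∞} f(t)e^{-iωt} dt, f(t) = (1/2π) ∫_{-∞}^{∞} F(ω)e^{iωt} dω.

f(t) = \frac{3}{t^{2} + \frac{121}{16}}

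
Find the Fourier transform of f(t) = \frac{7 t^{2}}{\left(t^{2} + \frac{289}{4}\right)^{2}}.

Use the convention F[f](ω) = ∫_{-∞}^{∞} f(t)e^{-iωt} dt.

F(ω) = \frac{7 \pi \left(2 - 17 \left|{\omega}\right|\right) e^{- \frac{17 \left|{\omega}\right|}{2}}}{34}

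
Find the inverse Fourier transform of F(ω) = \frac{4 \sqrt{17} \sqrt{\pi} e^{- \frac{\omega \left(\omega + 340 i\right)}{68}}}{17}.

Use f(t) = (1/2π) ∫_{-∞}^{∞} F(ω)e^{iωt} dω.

f(t) = 4 e^{- 17 \left(t - 5\right)^{2}}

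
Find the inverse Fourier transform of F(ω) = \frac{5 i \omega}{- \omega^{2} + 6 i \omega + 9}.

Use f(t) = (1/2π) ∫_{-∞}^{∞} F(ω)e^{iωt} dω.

f(t) = 5 \left(1 - 3 t\right) e^{- 3 t} u\left(t\right)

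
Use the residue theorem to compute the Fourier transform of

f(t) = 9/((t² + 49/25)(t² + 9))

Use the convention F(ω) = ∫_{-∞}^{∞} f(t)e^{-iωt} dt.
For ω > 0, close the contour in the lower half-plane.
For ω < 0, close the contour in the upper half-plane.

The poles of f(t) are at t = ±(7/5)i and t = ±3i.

Let g(z) = f(z)e^{-iωz}; for large |z| the factor e^{-iωz} decays in the lower half-plane when ω > 0 and in the upper half-plane when ω < 0.

Case ω > 0 (lower half-plane, clockwise contour ⇒ F(ω) = -2πi·ΣRes):
  Res_{z = - \frac{7 i}{5}} g(z) = \frac{1125 i e^{- \frac{7 \omega}{5}}}{2464}
  Res_{z = - 3 i} g(z) = - \frac{75 i e^{- 3 \omega}}{352}
  F(ω) = -2πi·ΣRes = - \frac{75 \pi e^{- 3 \omega}}{176} + \frac{1125 \pi e^{- \frac{7 \omega}{5}}}{1232}

Case ω < 0 (upper half-plane, counterclockwise contour ⇒ F(ω) = +2πi·ΣRes):
  Res_{z = \frac{7 i}{5}} g(z) = - \frac{1125 i e^{\frac{7 \omega}{5}}}{2464}
  Res_{z = 3 i} g(z) = \frac{75 i e^{3 \omega}}{352}
  F(ω) = 2πi·ΣRes = \frac{75 \pi \left(15 e^{\frac{7 \omega}{5}} - 7 e^{3 \omega}\right)}{1232}

Both cases combine into a single formula in |ω|:

F(ω) = - \frac{75 \pi e^{- 3 \left|{\omega}\right|}}{176} + \frac{1125 \pi e^{- \frac{7 \left|{\omega}\right|}{5}}}{1232}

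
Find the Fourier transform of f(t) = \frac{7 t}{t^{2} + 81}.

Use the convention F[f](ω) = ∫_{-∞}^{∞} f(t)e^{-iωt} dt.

F(ω) = - 7 i \pi e^{- 9 \left|{\omega}\right|} \operatorname{sign}{\left(\omega \right)}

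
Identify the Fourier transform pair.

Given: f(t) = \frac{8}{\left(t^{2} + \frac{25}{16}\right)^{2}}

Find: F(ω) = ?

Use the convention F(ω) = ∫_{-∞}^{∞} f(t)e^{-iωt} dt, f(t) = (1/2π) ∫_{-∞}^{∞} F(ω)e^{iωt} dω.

F(ω) = \frac{64 \pi \left(5 \left|{\omega}\right| + 4\right) e^{- \frac{5 \left|{\omega}\right|}{4}}}{125}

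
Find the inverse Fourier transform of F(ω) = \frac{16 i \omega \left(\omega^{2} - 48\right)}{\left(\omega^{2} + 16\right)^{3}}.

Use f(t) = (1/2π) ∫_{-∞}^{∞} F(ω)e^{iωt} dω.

f(t) = 4 t e^{- 4 \left|{t}\right|} \left|{t}\right|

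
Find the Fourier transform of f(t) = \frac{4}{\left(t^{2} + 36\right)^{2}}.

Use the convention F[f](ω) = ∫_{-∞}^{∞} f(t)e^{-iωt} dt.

F(ω) = \frac{\pi \left(6 \left|{\omega}\right| + 1\right) e^{- 6 \left|{\omega}\right|}}{108}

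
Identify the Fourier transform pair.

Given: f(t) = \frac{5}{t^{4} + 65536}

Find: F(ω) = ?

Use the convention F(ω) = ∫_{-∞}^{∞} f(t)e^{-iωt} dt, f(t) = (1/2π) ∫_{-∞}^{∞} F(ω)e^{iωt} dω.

F(ω) = \frac{5 \pi e^{- 8 \sqrt{2} \left|{\omega}\right|} \sin{\left(8 \sqrt{2} \left|{\omega}\right| + \frac{\pi}{4} \right)}}{4096}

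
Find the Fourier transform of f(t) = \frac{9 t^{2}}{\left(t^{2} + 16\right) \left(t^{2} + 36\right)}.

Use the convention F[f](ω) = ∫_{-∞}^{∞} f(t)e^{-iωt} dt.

F(ω) = \frac{9 \pi \left(3 - 2 e^{2 \left|{\omega}\right|}\right) e^{- 6 \left|{\omega}\right|}}{10}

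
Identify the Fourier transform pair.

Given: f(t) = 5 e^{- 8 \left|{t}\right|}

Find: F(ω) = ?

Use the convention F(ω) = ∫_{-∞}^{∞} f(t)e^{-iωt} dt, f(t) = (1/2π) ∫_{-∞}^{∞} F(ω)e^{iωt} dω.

F(ω) = \frac{80}{\omega^{2} + 64}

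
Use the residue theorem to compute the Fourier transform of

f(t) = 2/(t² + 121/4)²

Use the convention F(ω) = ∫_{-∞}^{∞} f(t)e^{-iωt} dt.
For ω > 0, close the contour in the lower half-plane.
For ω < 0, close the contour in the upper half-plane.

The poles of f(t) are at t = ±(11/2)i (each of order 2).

Let g(z) = f(z)e^{-iωz}; for large |z| the factor e^{-iωz} decays in the lower half-plane when ω > 0 and in the upper half-plane when ω < 0.

Case ω > 0 (lower half-plane, clockwise contour ⇒ F(ω) = -2πi·ΣRes):
  Res_{z = - \frac{11 i}{2}} g(z) = \frac{2 i \left(11 \omega + 2\right) e^{- \frac{11 \omega}{2}}}{1331} (pole of order 2)
  F(ω) = -2πi·ΣRes = \frac{4 \pi \left(11 \omega + 2\right) e^{- \frac{11 \omega}{2}}}{1331}

Case ω < 0 (upper half-plane, counterclockwise contour ⇒ F(ω) = +2πi·ΣRes):
  Res_{z = \frac{11 i}{2}} g(z) = \frac{2 i \left(11 \omega - 2\right) e^{\frac{11 \omega}{2}}}{1331} (pole of order 2)
  F(ω) = 2πi·ΣRes = \frac{4 \pi \left(2 - 11 \omega\right) e^{\frac{11 \omega}{2}}}{1331}

Both cases combine into a single formula in |ω|:

F(ω) = \frac{4 \pi \left(11 \left|{\omega}\right| + 2\right) e^{- \frac{11 \left|{\omega}\right|}{2}}}{1331}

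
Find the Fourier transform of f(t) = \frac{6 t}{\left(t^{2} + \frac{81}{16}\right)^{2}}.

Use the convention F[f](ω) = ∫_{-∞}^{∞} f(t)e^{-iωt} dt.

F(ω) = - \frac{4 i \pi \omega e^{- \frac{9 \left|{\omega}\right|}{4}}}{3}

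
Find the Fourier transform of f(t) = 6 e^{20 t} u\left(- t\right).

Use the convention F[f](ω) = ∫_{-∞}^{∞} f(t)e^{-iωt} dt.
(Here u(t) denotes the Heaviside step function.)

F(ω) = - \frac{6}{i \omega - 20}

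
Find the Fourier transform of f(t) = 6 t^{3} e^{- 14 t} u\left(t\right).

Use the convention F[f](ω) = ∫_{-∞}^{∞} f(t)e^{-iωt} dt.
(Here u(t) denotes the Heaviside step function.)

F(ω) = \frac{36}{\left(i \omega + 14\right)^{4}}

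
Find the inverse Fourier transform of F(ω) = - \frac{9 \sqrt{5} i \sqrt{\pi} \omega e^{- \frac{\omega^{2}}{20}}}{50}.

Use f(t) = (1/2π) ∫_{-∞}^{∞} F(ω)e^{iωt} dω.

f(t) = 9 t e^{- 5 t^{2}}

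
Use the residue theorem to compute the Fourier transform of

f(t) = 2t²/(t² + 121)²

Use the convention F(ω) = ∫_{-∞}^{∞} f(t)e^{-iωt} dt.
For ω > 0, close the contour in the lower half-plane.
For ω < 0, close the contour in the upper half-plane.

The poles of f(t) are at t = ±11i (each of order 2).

Let g(z) = f(z)e^{-iωz}; for large |z| the factor e^{-iωz} decays in the lower half-plane when ω > 0 and in the upper half-plane when ω < 0.

Case ω > 0 (lower half-plane, clockwise contour ⇒ F(ω) = -2πi·ΣRes):
  Res_{z = - 11 i} g(z) = \frac{i \left(1 - 11 \omega\right) e^{- 11 \omega}}{22} (pole of order 2)
  F(ω) = -2πi·ΣRes = \frac{\pi \left(1 - 11 \omega\right) e^{- 11 \omega}}{11}

Case ω < 0 (upper half-plane, counterclockwise contour ⇒ F(ω) = +2πi·ΣRes):
  Res_{z = 11 i} g(z) = \frac{i \left(- 11 \omega - 1\right) e^{11 \omega}}{22} (pole of order 2)
  F(ω) = 2πi·ΣRes = \frac{\pi \left(11 \omega + 1\right) e^{11 \omega}}{11}

Both cases combine into a single formula in |ω|:

F(ω) = \frac{\pi \left(1 - 11 \left|{\omega}\right|\right) e^{- 11 \left|{\omega}\right|}}{11}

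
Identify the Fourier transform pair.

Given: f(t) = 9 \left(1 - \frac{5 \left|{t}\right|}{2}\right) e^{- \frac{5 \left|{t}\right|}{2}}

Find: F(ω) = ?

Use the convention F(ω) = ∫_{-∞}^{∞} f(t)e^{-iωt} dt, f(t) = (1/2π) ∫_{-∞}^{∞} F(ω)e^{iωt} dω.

F(ω) = \frac{1440 \omega^{2}}{\left(4 \omega^{2} + 25\right)^{2}}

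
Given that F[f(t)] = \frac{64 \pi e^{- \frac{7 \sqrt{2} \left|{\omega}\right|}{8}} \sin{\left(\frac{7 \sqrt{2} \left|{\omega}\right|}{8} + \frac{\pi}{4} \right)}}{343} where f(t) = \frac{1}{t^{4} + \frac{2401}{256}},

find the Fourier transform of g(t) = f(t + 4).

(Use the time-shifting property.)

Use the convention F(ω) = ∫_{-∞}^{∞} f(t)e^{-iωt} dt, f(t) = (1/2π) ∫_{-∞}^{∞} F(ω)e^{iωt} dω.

F[g](ω) = \frac{64 \pi e^{4 i \omega - \frac{7 \sqrt{2} \left|{\omega}\right|}{8}} \sin{\left(\frac{7 \sqrt{2} \left|{\omega}\right|}{8} + \frac{\pi}{4} \right)}}{343}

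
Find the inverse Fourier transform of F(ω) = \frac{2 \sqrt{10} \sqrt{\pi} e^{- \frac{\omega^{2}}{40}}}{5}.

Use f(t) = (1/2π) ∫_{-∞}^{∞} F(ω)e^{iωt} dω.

f(t) = 4 e^{- 10 t^{2}}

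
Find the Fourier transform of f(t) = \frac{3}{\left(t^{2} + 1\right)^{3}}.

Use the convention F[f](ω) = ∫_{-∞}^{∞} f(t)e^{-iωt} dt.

F(ω) = \frac{3 \pi \left(\omega^{2} + 3 \left|{\omega}\right| + 3\right) e^{- \left|{\omega}\right|}}{8}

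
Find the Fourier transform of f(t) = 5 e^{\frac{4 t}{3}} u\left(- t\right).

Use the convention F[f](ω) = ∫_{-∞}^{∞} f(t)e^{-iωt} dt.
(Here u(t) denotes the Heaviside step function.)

F(ω) = - \frac{15}{3 i \omega - 4}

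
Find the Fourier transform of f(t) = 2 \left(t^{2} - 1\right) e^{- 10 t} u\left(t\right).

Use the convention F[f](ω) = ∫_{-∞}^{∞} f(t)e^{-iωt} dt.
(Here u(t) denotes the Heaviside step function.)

F(ω) = \frac{2 \left(2 i \omega - \left(i \omega + 10\right)^{3} + 20\right)}{\left(i \omega + 10\right)^{4}}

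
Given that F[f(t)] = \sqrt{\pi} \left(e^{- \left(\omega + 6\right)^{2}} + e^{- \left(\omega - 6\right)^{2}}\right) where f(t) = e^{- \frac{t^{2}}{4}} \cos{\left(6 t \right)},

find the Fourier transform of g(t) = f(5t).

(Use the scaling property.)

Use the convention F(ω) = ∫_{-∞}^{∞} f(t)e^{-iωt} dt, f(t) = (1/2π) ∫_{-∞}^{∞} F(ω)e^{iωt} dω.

F[g](ω) = \frac{\sqrt{\pi} \left(e^{\frac{24 \omega}{5}} + 1\right) e^{- \frac{\omega^{2}}{25} - \frac{12 \omega}{5} - 36}}{5}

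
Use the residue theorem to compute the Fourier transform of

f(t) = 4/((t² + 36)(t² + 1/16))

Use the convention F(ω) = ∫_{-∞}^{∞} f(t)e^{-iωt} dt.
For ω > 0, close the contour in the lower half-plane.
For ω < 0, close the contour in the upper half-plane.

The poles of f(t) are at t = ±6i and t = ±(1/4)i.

Let g(z) = f(z)e^{-iωz}; for large |z| the factor e^{-iωz} decays in the lower half-plane when ω > 0 and in the upper half-plane when ω < 0.

Case ω > 0 (lower half-plane, clockwise contour ⇒ F(ω) = -2πi·ΣRes):
  Res_{z = - 6 i} g(z) = - \frac{16 i e^{- 6 \omega}}{1725}
  Res_{z = - \frac{i}{4}} g(z) = \frac{128 i e^{- \frac{\omega}{4}}}{575}
  F(ω) = -2πi·ΣRes = - \frac{32 \pi e^{- 6 \omega}}{1725} + \frac{256 \pi e^{- \frac{\omega}{4}}}{575}

Case ω < 0 (upper half-plane, counterclockwise contour ⇒ F(ω) = +2πi·ΣRes):
  Res_{z = 6 i} g(z) = \frac{16 i e^{6 \omega}}{1725}
  Res_{z = \frac{i}{4}} g(z) = - \frac{128 i e^{\frac{\omega}{4}}}{575}
  F(ω) = 2πi·ΣRes = \frac{32 \pi \left(24 e^{\frac{\omega}{4}} - e^{6 \omega}\right)}{1725}

Both cases combine into a single formula in |ω|:

F(ω) = - \frac{32 \pi e^{- 6 \left|{\omega}\right|}}{1725} + \frac{256 \pi e^{- \frac{\left|{\omega}\right|}{4}}}{575}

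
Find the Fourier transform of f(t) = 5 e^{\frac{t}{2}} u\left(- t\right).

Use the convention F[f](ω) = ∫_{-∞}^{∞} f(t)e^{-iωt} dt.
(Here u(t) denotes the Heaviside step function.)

F(ω) = \frac{10 i}{2 \omega + i}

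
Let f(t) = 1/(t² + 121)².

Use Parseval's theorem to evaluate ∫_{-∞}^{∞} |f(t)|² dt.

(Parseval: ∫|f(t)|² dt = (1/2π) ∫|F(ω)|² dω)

∫|f(t)|² dt = \frac{5 \pi}{311794736}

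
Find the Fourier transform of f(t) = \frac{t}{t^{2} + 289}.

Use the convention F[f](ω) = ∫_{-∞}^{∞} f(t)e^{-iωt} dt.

F(ω) = - i \pi e^{- 17 \left|{\omega}\right|} \operatorname{sign}{\left(\omega \right)}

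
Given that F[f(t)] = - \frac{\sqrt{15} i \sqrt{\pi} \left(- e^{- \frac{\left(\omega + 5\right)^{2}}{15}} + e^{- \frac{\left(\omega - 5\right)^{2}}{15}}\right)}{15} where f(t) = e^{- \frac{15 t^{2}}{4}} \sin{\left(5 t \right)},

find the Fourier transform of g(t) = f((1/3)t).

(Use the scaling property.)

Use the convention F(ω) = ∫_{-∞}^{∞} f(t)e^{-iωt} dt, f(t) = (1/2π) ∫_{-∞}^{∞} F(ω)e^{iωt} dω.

F[g](ω) = \frac{\sqrt{15} i \sqrt{\pi} \left(1 - e^{4 \omega}\right) e^{- \frac{3 \omega^{2}}{5} - 2 \omega - \frac{5}{3}}}{5}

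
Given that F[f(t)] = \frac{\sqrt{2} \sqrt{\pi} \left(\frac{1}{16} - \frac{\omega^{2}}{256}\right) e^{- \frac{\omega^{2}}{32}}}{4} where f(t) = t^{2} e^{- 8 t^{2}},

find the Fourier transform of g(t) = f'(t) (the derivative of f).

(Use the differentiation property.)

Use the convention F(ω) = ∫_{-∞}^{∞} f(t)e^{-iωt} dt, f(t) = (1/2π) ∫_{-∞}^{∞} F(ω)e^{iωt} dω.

F[g](ω) = \frac{\sqrt{2} i \sqrt{\pi} \omega \left(16 - \omega^{2}\right) e^{- \frac{\omega^{2}}{32}}}{1024}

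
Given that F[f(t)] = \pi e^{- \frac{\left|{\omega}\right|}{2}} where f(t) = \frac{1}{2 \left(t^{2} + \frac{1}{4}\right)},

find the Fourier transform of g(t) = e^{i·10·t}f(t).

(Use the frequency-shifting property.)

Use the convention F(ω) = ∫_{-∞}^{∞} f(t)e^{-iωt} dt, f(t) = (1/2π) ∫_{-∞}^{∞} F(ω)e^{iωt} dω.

F[g](ω) = \pi e^{- \frac{\left|{\omega - 10}\right|}{2}}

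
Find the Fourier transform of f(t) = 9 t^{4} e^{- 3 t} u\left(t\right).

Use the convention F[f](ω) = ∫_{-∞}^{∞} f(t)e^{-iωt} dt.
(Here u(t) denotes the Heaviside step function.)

F(ω) = \frac{216}{\left(i \omega + 3\right)^{5}}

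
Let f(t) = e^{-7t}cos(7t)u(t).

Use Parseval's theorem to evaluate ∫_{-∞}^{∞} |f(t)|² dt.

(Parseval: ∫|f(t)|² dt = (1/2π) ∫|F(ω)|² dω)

∫|f(t)|² dt = \frac{3}{56}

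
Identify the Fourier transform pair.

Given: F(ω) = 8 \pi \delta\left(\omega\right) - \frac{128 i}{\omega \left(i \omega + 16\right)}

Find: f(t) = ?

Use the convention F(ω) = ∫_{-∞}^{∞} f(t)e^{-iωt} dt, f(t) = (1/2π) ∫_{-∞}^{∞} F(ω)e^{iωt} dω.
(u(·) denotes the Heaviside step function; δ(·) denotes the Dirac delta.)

f(t) = 8 \left(1 - e^{- 16 t}\right) u\left(t\right)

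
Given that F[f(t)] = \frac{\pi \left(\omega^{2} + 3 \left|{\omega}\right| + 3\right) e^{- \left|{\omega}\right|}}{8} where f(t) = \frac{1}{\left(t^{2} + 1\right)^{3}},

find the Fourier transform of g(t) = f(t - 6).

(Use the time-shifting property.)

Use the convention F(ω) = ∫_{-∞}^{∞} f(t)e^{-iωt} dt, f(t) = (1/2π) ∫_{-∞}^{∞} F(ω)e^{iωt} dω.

F[g](ω) = \frac{\pi \left(\omega^{2} + 3 \left|{\omega}\right| + 3\right) e^{- 6 i \omega - \left|{\omega}\right|}}{8}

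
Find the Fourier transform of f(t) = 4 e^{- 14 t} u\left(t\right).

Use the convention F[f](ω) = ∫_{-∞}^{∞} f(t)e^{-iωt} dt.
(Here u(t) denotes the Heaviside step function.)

F(ω) = \frac{4}{i \omega + 14}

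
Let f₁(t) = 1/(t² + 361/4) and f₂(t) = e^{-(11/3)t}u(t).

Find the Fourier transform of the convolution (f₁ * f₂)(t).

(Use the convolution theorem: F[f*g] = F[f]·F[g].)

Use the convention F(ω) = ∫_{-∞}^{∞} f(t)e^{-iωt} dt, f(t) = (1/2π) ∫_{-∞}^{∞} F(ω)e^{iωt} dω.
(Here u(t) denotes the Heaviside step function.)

F[f₁*f₂](ω) = \frac{6 \pi e^{- \frac{19 \left|{\omega}\right|}{2}}}{19 \left(3 i \omega + 11\right)}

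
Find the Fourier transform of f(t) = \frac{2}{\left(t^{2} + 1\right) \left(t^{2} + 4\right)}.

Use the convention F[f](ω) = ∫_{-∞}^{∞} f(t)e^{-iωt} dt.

F(ω) = \frac{\pi \left(2 e^{\left|{\omega}\right|} - 1\right) e^{- 2 \left|{\omega}\right|}}{3}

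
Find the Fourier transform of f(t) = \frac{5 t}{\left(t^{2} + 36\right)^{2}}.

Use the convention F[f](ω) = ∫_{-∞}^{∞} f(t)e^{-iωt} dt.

F(ω) = - \frac{5 i \pi \omega e^{- 6 \left|{\omega}\right|}}{12}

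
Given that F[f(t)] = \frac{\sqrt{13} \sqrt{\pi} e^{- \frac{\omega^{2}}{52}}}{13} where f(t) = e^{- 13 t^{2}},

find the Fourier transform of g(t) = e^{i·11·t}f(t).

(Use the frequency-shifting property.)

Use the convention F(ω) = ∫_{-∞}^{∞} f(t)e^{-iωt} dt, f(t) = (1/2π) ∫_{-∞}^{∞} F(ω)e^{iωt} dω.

F[g](ω) = \frac{\sqrt{13} \sqrt{\pi} e^{- \frac{\left(\omega - 11\right)^{2}}{52}}}{13}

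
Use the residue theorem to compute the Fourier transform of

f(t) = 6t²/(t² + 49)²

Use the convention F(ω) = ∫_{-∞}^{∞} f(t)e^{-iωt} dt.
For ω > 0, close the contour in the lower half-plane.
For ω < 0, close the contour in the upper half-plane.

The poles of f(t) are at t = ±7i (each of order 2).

Let g(z) = f(z)e^{-iωz}; for large |z| the factor e^{-iωz} decays in the lower half-plane when ω > 0 and in the upper half-plane when ω < 0.

Case ω > 0 (lower half-plane, clockwise contour ⇒ F(ω) = -2πi·ΣRes):
  Res_{z = - 7 i} g(z) = \frac{3 i \left(1 - 7 \omega\right) e^{- 7 \omega}}{14} (pole of order 2)
  F(ω) = -2πi·ΣRes = \frac{3 \pi \left(1 - 7 \omega\right) e^{- 7 \omega}}{7}

Case ω < 0 (upper half-plane, counterclockwise contour ⇒ F(ω) = +2πi·ΣRes):
  Res_{z = 7 i} g(z) = \frac{3 i \left(- 7 \omega - 1\right) e^{7 \omega}}{14} (pole of order 2)
  F(ω) = 2πi·ΣRes = \frac{3 \pi \left(7 \omega + 1\right) e^{7 \omega}}{7}

Both cases combine into a single formula in |ω|:

F(ω) = \frac{3 \pi \left(1 - 7 \left|{\omega}\right|\right) e^{- 7 \left|{\omega}\right|}}{7}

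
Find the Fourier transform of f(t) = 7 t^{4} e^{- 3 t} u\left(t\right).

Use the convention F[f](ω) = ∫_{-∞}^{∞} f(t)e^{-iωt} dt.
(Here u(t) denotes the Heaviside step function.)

F(ω) = \frac{168}{\left(i \omega + 3\right)^{5}}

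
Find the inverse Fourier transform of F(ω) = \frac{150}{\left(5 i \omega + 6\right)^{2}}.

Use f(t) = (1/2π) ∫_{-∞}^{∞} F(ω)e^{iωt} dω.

f(t) = 6 t e^{- \frac{6 t}{5}} u\left(t\right)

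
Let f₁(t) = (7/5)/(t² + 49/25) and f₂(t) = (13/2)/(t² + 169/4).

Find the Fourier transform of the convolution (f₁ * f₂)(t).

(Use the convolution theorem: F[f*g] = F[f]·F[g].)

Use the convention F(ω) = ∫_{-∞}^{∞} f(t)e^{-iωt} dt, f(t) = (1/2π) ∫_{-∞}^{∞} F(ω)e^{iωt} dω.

F[f₁*f₂](ω) = \pi^{2} e^{- \frac{79 \left|{\omega}\right|}{10}}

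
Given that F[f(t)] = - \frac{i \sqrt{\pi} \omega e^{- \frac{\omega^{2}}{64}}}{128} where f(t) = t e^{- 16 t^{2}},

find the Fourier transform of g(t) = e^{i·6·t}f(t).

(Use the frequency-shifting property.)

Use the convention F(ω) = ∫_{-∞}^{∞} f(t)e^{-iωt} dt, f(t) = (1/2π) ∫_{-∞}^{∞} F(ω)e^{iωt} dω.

F[g](ω) = \frac{i \sqrt{\pi} \left(6 - \omega\right) e^{- \frac{\left(\omega - 6\right)^{2}}{64}}}{128}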